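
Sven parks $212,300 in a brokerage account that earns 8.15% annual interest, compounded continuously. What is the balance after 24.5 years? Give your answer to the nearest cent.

$1,563,606.62

A = P·e^(rt) = 212,300·e^(0.0815·24.5) = 212,300·e^1.99675.
e^1.99675 ≈ 7.365080647821, so A ≈ 1,563,606.6215.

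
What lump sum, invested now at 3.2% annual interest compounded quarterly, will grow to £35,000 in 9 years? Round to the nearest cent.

Periodic rate = 3.2%/4 = 0.008; 36 periods.
P = 35,000/(1 + 0.008)^36 ≈ 35,000/1.3322298368 ≈ 26,271.7431.

£26,271.74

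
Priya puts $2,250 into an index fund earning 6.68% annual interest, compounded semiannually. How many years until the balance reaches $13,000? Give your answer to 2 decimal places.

(1 + 0.0334)^(2t) = 13,000/2,250 = 5.7778.
2t·ln(1 + 0.0334) = ln(5.7778); 2t = 1.754/0.0328543 ≈ 53.3878.
t ≈ 26.6939 years.

26.69 years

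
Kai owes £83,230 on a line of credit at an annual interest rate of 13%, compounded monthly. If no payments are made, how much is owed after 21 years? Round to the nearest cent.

Periodic rate = 13%/12 = 0.0108333; periods = 12·21 = 252.
A = 83,230·(1 + 0.13/12)^252 ≈ 83,230·15.10942072454 ≈ 1,257,557.0869.

£1,257,557.09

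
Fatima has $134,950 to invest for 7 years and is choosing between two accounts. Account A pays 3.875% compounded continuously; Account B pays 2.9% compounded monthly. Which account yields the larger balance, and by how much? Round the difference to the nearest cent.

A: e^(0.03875·7) = e^0.27125 ≈ 1.31160293013, so 134,950 × 1.31160293013 ≈ 177,000.8154.
B: (1 + 0.029/12)^84 ≈ 1.22477248818, so 134,950 × 1.22477248818 ≈ 165,283.0473.
Difference ≈ 11,717.7681 in favor of A.

Account A, by $11,717.77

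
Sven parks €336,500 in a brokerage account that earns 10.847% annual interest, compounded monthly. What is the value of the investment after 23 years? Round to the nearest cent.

€4,032,735.21

Periodic rate = 10.847%/12 = 0.00903917; periods = 12·23 = 276.
A = 336,500·(1 + 0.10847/12)^276 ≈ 336,500·11.9843542717 ≈ 4,032,735.2124.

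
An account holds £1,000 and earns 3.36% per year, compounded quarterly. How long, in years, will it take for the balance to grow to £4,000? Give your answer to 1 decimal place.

41.4 years

We need (1 + 0.0084)^(4t) = 4, so 4t = ln 4 / ln 1.0084 ≈ 165.7272.
t ≈ 165.7272/4 = 41.4318 years.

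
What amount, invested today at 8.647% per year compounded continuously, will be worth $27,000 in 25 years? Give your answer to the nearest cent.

P = A·e^(−rt) = 27,000·e^(−2.16175).
e^(−2.16175) ≈ 0.11512347856, so P ≈ 3,108.3339.

$3,108.33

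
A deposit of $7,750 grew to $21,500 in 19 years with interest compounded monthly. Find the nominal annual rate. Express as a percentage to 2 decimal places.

(1 + r/12)^228 = 21,500/7,750 = 2.77419.
1 + r/12 = 2.77419^(1/228) ≈ 1.004485, so r/12 ≈ 0.00448529.
r ≈ 12·0.00448529 = 5.38235%.

5.38%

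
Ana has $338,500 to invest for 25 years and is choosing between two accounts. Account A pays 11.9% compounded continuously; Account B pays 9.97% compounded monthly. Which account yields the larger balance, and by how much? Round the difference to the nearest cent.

A: e^(0.119·25) = e^2.975 ≈ 19.5896232496, so 338,500 × 19.5896232496 ≈ 6,631,087.4700.
B: (1 + 0.0997/12)^300 ≈ 11.967596858, so 338,500 × 11.967596858 ≈ 4,051,031.5364.
Difference ≈ 2,580,055.9336 in favor of A.

Account A, by $2,580,055.93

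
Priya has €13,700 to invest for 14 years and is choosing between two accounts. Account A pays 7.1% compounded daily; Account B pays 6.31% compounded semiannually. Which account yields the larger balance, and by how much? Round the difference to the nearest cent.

Account A, by €4,321.58

A: (1 + 0.071/365)^5110 ≈ 2.7017597928, so 13,700 × 2.7017597928 ≈ 37,014.1092.
B: (1 + 0.03155)^28 ≈ 2.386315901, so 13,700 × 2.386315901 ≈ 32,692.5278.
Difference ≈ 4,321.5813 in favor of A.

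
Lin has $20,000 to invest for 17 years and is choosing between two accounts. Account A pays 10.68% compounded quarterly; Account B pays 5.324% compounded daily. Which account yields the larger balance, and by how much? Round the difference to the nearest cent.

Account A, by $70,563.70

Account A growth factor: (1 + 0.0267)^68 ≈ 6.00015151824; balance ≈ 120,003.0304.
Account B growth factor: (1 + 0.05324/365)^6205 ≈ 2.4719665243; balance ≈ 49,439.3305.
Account A is larger by 70,563.6999.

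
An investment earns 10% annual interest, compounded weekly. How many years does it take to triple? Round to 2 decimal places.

11.00 years

(1 + 0.00192308)^(52t) = 3.
52t = ln 3 / ln(1 + 0.00192308) ≈ 1.0986/0.00192123 ≈ 571.8275.
t ≈ 10.9967.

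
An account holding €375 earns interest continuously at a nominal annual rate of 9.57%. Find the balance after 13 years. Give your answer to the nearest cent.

€1,301.18

A = P·e^(rt) = 375·e^(0.0957·13) = 375·e^1.2441.
e^1.2441 ≈ 3.469810564, so A ≈ 1,301.1790.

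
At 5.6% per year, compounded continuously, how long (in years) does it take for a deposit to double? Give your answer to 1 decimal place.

12.4 years

e^(0.056t) = 2, so 0.056t = ln 2 ≈ 0.69315.
t ≈ 0.69315/0.056 ≈ 12.3776.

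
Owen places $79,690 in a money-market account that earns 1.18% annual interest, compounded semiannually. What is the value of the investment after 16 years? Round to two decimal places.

$96,196.15

Growth factor = (1 + 0.0059)^32 ≈ 1.2071294926.
A ≈ 79,690 × 1.2071294926 ≈ 96,196.1493.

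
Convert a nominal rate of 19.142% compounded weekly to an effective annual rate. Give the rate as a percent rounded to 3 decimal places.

EAR = (1 + 19.142%/52)^52 − 1 = (1 + 0.00368115)^52 − 1.
(1 + 0.00368115)^52 ≈ 1.210542, so EAR ≈ 21.05424%.

21.054%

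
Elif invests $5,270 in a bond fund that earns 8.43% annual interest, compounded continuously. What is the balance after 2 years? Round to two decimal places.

A = P·e^(rt) = 5,270·e^(0.0843·2) = 5,270·e^0.1686.
e^0.1686 ≈ 1.183646586, so A ≈ 6,237.8175.

$6,237.82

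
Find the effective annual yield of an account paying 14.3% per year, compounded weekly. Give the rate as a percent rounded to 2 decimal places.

15.35%

One year is 52 periods at 0.00275 each: (1 + 0.00275)^52 ≈ 1.153503.
EAR = 1.153503 − 1 ≈ 15.35034%.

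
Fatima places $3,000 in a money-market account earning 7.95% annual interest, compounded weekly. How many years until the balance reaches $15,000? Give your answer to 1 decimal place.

20.3 years

We need (1 + 0.00152885)^(52t) = 5, so 52t = ln 5 / ln 1.001529 ≈ 1053.5186.
t ≈ 1053.5186/52 = 20.2600 years.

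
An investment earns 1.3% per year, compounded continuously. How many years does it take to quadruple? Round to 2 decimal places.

106.64 years

e^(0.013t) = 4, so 0.013t = ln 4 ≈ 1.3863.
t ≈ 1.3863/0.013 ≈ 106.6380.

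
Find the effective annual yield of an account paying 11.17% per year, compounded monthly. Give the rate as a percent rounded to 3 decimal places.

EAR = (1 + 11.17%/12)^12 − 1 = (1 + 0.00930833)^12 − 1.
(1 + 0.00930833)^12 ≈ 1.1176, so EAR ≈ 11.75998%.

11.760%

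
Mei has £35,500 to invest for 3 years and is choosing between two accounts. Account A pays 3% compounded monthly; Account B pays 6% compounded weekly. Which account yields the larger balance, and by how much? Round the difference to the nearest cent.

Account B, by £3,657.98

Account A growth factor: (1 + 0.0025)^36 ≈ 1.0940514008; balance ≈ 38,838.8247.
Account B growth factor: (1 + 0.06/52)^156 ≈ 1.1970931387; balance ≈ 42,496.8064.
Account B is larger by 3,657.9817.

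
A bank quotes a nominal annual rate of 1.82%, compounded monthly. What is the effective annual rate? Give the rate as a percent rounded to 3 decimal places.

1.835%

One year is 12 periods at 0.00151667 each: (1 + 0.00151667)^12 ≈ 1.018353.
EAR = 1.018353 − 1 ≈ 1.83526%.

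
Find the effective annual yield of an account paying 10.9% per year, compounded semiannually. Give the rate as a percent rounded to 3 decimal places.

EAR = (1 + 10.9%/2)^2 − 1 = (1 + 0.0545)^2 − 1.
(1 + 0.0545)^2 ≈ 1.11197, so EAR ≈ 11.19702%.

11.197%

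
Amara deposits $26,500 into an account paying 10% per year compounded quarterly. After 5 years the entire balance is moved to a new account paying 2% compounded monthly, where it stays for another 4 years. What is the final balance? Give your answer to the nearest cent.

$47,036.81

Phase 1: 26,500·(1 + 0.025)^20 ≈ 43,423.3357.
Phase 2: 43,423.3357·(1 + 0.02/12)^48 ≈ 47,036.8056.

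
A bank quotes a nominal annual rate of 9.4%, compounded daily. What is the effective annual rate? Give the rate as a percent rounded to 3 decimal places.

9.855%

One year is 365 periods at 0.000257534 each: (1 + 0.000257534)^365 ≈ 1.098546.
EAR = 1.098546 − 1 ≈ 9.85465%.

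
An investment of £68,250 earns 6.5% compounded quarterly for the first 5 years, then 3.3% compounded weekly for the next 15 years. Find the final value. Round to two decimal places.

After 5 years at 6.5%: 68,250 × 1.38041977486 ≈ 94,213.6496.
Then 15 years at 3.3%: 94,213.6496 × 1.64024069959 ≈ 154,533.0626.

£154,533.06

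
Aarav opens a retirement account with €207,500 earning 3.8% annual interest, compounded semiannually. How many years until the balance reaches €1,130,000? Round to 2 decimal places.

45.02 years

We need (1 + 0.019)^(2t) = 5.4458, so 2t = ln 5.4458 / ln 1.019 ≈ 90.0470.
t ≈ 90.0470/2 = 45.0235 years.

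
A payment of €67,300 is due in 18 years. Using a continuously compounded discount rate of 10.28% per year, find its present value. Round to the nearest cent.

€10,577.83

P = A·e^(−rt) = 67,300·e^(−1.8504).
e^(−1.8504) ≈ 0.15717428402, so P ≈ 10,577.8293.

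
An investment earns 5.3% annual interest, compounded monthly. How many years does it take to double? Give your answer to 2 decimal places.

(1 + 0.00441667)^(12t) = 2.
12t = ln 2 / ln(1 + 0.00441667) ≈ 0.69315/0.00440694 ≈ 157.2853.
t ≈ 13.1071.

13.11 years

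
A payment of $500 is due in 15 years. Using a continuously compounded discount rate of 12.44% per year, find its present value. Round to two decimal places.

$77.37

P = A·e^(−rt) = 500·e^(−1.866).
e^(−1.866) ≈ 0.154741391, so P ≈ 77.3707.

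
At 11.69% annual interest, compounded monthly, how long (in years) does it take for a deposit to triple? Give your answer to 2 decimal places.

9.44 years

(1 + 0.00974167)^(12t) = 3.
12t = ln 3 / ln(1 + 0.00974167) ≈ 1.0986/0.00969452 ≈ 113.3230.
t ≈ 9.4436.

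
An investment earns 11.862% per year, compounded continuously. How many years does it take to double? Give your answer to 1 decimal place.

5.8 years

e^(0.11862t) = 2, so 0.11862t = ln 2 ≈ 0.69315.
t ≈ 0.69315/0.11862 ≈ 5.8434.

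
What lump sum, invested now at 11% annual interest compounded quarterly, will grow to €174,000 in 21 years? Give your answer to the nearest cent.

Periodic rate = 11%/4 = 0.0275; 84 periods.
P = 174,000/(1 + 0.0275)^84 ≈ 174,000/9.76503414128 ≈ 17,818.6781.

€17,818.68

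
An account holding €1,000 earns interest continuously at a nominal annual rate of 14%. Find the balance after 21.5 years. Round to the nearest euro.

€20,287

A = P·e^(rt) = 1,000·e^(0.14·21.5) = 1,000·e^3.01.
e^3.01 ≈ 20.287399925, so A ≈ 20,287.3999.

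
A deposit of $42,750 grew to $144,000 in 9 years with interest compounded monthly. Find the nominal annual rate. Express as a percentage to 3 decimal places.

13.570%

(1 + r/12)^108 = 144,000/42,750 = 3.36842.
1 + r/12 = 3.36842^(1/108) ≈ 1.011308, so r/12 ≈ 0.0113083.
r ≈ 12·0.0113083 = 13.56998%.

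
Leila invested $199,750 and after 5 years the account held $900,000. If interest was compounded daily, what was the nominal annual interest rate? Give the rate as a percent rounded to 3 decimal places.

30.119%

The 1825-period growth factor is 900,000/199,750 = 4.50563.
r/365 = 4.50563^(1/1825) − 1 ≈ 0.000825178, so r ≈ 365·0.000825178 = 30.11898%.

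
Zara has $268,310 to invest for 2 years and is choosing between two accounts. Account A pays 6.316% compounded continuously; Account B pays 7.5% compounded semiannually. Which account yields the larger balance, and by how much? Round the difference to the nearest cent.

Account B, by $6,440.84

A: e^(0.06316·2) = e^0.12632 ≈ 1.13464519666, so 268,310 × 1.13464519666 ≈ 304,436.6527.
B: (1 + 0.0375)^4 ≈ 1.15865041504, so 268,310 × 1.15865041504 ≈ 310,877.4929.
Difference ≈ 6,440.8401 in favor of B.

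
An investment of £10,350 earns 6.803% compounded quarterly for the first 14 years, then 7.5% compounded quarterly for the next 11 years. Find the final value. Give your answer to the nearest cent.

£60,265.45

After 14 years at 6.803%: 10,350 × 2.5712998096 ≈ 26,612.9530.
Then 11 years at 7.5%: 26,612.9530 × 2.264515809 ≈ 60,265.4529.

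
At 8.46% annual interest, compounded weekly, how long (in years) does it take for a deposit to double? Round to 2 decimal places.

8.20 years

(1 + 0.00162692)^(52t) = 2.
52t = ln 2 / ln(1 + 0.00162692) ≈ 0.69315/0.0016256 ≈ 426.3944.
t ≈ 8.1999.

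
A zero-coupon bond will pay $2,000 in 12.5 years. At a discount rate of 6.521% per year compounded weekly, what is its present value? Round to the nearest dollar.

Growth factor = (1 + 0.06521/52)^650 ≈ 2.258304539.
P = 2,000/2.258304539 ≈ 885.6201.

$886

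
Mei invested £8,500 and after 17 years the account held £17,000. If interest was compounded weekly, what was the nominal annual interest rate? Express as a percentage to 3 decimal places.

4.079%

(1 + r/52)^884 = 17,000/8,500 = 2.
1 + r/52 = 2^(1/884) ≈ 1.000784, so r/52 ≈ 0.000784411.
r ≈ 52·0.000784411 = 4.07894%.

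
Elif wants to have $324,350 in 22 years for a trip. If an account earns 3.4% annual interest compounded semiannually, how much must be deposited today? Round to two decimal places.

Growth factor = (1 + 0.017)^44 ≈ 2.09952924578.
P = 324,350/2.09952924578 ≈ 154,487.0121.

$154,487.01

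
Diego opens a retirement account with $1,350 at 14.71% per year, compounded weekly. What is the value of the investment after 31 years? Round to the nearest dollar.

Periodic rate = 14.71%/52 = 0.00282885; periods = 52·31 = 1612.
A = 1,350·(1 + 0.1471/52)^1612 ≈ 1,350·94.9796090942 ≈ 128,222.4723.

$128,222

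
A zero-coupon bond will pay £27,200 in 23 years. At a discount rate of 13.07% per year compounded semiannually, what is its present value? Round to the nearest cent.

£1,478.84

Growth factor = (1 + 0.06535)^46 ≈ 18.392733144.
P = 27,200/18.392733144 ≈ 1,478.8449.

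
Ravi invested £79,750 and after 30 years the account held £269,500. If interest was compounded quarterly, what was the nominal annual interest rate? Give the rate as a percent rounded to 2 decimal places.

The 120-period growth factor is 269,500/79,750 = 3.37931.
r/4 = 3.37931^(1/120) − 1 ≈ 0.0101989, so r ≈ 4·0.0101989 = 4.07957%.

4.08%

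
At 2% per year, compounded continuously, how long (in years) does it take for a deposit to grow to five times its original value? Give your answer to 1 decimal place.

80.5 years

e^(0.02t) = 5, so 0.02t = ln 5 ≈ 1.6094.
t ≈ 1.6094/0.02 ≈ 80.4719.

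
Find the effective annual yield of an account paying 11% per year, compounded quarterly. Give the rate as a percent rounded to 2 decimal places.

One year is 4 periods at 0.0275 each: (1 + 0.0275)^4 ≈ 1.114621.
EAR = 1.114621 − 1 ≈ 11.46213%.

11.46%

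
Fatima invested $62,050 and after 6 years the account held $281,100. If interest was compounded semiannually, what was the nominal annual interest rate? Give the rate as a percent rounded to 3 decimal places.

26.833%

(1 + r/2)^12 = 281,100/62,050 = 4.53022.
1 + r/2 = 4.53022^(1/12) ≈ 1.134166, so r/2 ≈ 0.134166.
r ≈ 2·0.134166 = 26.83318%.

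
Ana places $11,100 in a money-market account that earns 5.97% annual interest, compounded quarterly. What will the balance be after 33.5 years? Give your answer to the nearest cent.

$80,811.34

Periodic rate = 5.97%/4 = 0.014925; periods = 4·33.5 = 134.
A = 11,100·(1 + 0.014925)^134 ≈ 11,100·7.2803011673 ≈ 80,811.3430.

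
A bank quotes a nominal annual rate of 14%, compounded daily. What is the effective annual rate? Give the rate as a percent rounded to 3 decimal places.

EAR = (1 + 14%/365)^365 − 1 = (1 + 0.000383562)^365 − 1.
(1 + 0.000383562)^365 ≈ 1.150243, so EAR ≈ 15.02429%.

15.024%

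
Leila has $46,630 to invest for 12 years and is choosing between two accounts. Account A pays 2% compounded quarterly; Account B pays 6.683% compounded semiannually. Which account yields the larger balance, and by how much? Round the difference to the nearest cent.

Account B, by $43,383.63

A: (1 + 0.005)^48 ≈ 1.2704891611, so 46,630 × 1.2704891611 ≈ 59,242.9096.
B: (1 + 0.033415)^24 ≈ 2.20086936232, so 46,630 × 2.20086936232 ≈ 102,626.5384.
Difference ≈ 43,383.6288 in favor of B.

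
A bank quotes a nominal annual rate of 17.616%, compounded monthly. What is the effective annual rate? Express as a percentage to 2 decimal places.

One year is 12 periods at 0.01468 each: (1 + 0.01468)^12 ≈ 1.191103.
EAR = 1.191103 − 1 ≈ 19.11027%.

19.11%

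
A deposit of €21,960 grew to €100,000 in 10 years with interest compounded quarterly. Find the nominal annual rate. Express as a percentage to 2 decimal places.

(1 + r/4)^40 = 100,000/21,960 = 4.55373.
1 + r/4 = 4.55373^(1/40) ≈ 1.038626, so r/4 ≈ 0.038626.
r ≈ 4·0.038626 = 15.45040%.

15.45%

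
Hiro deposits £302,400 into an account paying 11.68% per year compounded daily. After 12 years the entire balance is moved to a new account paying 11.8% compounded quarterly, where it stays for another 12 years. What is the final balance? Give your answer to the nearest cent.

After 12 years at 11.68%: 302,400 × 4.060782917437 ≈ 1,227,980.7542.
Then 12 years at 11.8%: 1,227,980.7542 × 4.037056669556 ≈ 4,957,427.8940.

£4,957,427.89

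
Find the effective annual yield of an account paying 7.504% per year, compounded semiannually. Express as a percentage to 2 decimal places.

7.64%

EAR = (1 + 7.504%/2)^2 − 1 = (1 + 0.03752)^2 − 1.
(1 + 0.03752)^2 ≈ 1.076448, so EAR ≈ 7.64478%.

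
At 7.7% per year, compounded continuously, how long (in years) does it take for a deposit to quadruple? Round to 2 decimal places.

18.00 years

e^(0.077t) = 4, so 0.077t = ln 4 ≈ 1.3863.
t ≈ 1.3863/0.077 ≈ 18.0038.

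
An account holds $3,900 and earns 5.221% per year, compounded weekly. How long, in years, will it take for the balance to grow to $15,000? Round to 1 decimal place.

25.8 years

We need (1 + 0.00100404)^(52t) = 3.8462, so 52t = ln 3.8462 / ln 1.001004 ≈ 1342.3288.
t ≈ 1342.3288/52 = 25.8140 years.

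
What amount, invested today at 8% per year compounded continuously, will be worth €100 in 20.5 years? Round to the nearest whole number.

€19

P = A·e^(−rt) = 100·e^(−1.64).
e^(−1.64) ≈ 0.19398004, so P ≈ 19.3980.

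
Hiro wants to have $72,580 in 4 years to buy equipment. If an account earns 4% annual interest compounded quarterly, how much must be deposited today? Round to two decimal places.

Periodic rate = 4%/4 = 0.01; 16 periods.
P = 72,580/(1 + 0.01)^16 ≈ 72,580/1.1725786449 ≈ 61,897.7672.

$61,897.77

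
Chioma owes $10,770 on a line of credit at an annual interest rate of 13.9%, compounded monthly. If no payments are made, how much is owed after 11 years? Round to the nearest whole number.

$49,253

Growth factor = (1 + 0.139/12)^132 ≈ 4.5731961501.
A ≈ 10,770 × 4.5731961501 ≈ 49,253.3225.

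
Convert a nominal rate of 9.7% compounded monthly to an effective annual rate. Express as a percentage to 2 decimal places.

One year is 12 periods at 0.00808333 each: (1 + 0.00808333)^12 ≈ 1.101431.
EAR = 1.101431 − 1 ≈ 10.14308%.

10.14%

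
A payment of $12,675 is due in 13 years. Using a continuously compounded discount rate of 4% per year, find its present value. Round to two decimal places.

$7,535.55

P = A·e^(−rt) = 12,675·e^(−0.52).
e^(−0.52) ≈ 0.59452054797, so P ≈ 7,535.5479.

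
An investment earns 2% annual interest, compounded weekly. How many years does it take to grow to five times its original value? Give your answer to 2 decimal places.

(1 + 0.000384615)^(52t) = 5.
52t = ln 5 / ln(1 + 0.000384615) ≈ 1.6094/0.000384541 ≈ 4185.3432.
t ≈ 80.4874.

80.49 years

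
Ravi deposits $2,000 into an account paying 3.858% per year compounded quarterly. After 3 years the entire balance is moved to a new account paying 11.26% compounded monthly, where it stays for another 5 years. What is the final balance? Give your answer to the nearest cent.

$3,930.27

After 3 years at 3.858%: 2,000 × 1.12208146 ≈ 2,244.1629.
Then 5 years at 11.26%: 2,244.1629 × 1.751329125 ≈ 3,930.2679.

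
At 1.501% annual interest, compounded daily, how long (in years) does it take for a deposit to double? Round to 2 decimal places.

(1 + 0.0000411233)^(365t) = 2.
365t = ln 2 / ln(1 + 0.0000411233) ≈ 0.69315/4.11224e-05 ≈ 16855.6911.
t ≈ 46.1800.

46.18 years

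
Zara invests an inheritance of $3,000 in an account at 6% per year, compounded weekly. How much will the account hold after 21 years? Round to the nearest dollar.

$10,569

Growth factor = (1 + 0.06/52)^1092 ≈ 3.5228616765.
A ≈ 3,000 × 3.5228616765 ≈ 10,568.5850.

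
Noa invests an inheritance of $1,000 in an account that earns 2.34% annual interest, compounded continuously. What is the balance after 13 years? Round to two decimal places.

$1,355.54

A = P·e^(rt) = 1,000·e^(0.0234·13) = 1,000·e^0.3042.
e^0.3042 ≈ 1.355540137, so A ≈ 1,355.5401.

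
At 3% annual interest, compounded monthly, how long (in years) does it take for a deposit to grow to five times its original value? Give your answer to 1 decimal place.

53.7 years

(1 + 0.0025)^(12t) = 5.
12t = ln 5 / ln(1 + 0.0025) ≈ 1.6094/0.00249688 ≈ 644.5795.
t ≈ 53.7150.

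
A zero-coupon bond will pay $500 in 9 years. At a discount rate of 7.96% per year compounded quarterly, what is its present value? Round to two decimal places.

$245.98

Growth factor = (1 + 0.0199)^36 ≈ 2.03270008.
P = 500/2.03270008 ≈ 245.9782.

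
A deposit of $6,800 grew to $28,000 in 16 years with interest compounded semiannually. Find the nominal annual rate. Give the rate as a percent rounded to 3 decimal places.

The 32-period growth factor is 28,000/6,800 = 4.11765.
r/2 = 4.11765^(1/32) − 1 ≈ 0.0452202, so r ≈ 2·0.0452202 = 9.04404%.

9.044%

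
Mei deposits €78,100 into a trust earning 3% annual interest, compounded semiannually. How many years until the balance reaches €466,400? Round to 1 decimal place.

(1 + 0.015)^(2t) = 466,400/78,100 = 5.9718.
2t·ln(1 + 0.015) = ln(5.9718); 2t = 1.7871/0.0148886 ≈ 120.0282.
t ≈ 60.0141 years.

60.0 years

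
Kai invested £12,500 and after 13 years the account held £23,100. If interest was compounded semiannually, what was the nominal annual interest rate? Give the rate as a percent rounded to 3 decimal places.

4.780%

(1 + r/2)^26 = 23,100/12,500 = 1.848.
1 + r/2 = 1.848^(1/26) ≈ 1.023901, so r/2 ≈ 0.0239005.
r ≈ 2·0.0239005 = 4.78011%.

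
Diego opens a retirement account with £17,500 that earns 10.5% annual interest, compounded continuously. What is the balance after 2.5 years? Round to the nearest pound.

A = P·e^(rt) = 17,500·e^(0.105·2.5) = 17,500·e^0.2625.
e^0.2625 ≈ 1.3001764682, so A ≈ 22,753.0882.

£22,753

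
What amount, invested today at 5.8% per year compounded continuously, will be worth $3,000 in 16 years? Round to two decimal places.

P = A·e^(−rt) = 3,000·e^(−0.928).
e^(−0.928) ≈ 0.3953436074, so P ≈ 1,186.0308.

$1,186.03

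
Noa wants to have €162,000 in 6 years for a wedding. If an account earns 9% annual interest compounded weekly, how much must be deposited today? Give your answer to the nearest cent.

Periodic rate = 9%/52 = 0.00173077; 312 periods.
P = 162,000/(1 + 0.09/52)^312 ≈ 162,000/1.71520606996 ≈ 94,449.2926.

€94,449.29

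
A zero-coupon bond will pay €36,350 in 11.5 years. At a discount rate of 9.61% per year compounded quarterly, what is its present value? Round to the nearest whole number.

Growth factor = (1 + 0.024025)^46 ≈ 2.9804767101.
P = 36,350/2.9804767101 ≈ 12,196.0356.

€12,196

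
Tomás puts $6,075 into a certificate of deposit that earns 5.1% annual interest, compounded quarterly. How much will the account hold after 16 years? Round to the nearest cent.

$13,667.54

Growth factor = (1 + 0.01275)^64 ≈ 2.2498010688.
A ≈ 6,075 × 2.2498010688 ≈ 13,667.5415.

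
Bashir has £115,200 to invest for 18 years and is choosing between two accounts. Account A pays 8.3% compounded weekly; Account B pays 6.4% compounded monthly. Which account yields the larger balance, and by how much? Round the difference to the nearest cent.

A: (1 + 0.083/52)^936 ≈ 4.44957657657, so 115,200 × 4.44957657657 ≈ 512,591.2216.
B: (1 + 0.064/12)^216 ≈ 3.15484346278, so 115,200 × 3.15484346278 ≈ 363,437.9669.
Difference ≈ 149,153.2547 in favor of A.

Account A, by £149,153.25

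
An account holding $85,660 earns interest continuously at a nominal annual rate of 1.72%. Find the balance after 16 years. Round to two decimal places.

A = P·e^(rt) = 85,660·e^(0.0172·16) = 85,660·e^0.2752.
e^0.2752 ≈ 1.31679400733, so A ≈ 112,796.5747.

$112,796.57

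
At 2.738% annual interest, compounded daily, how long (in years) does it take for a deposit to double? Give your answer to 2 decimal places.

25.32 years

(1 + 0.0000750137)^(365t) = 2.
365t = ln 2 / ln(1 + 0.0000750137) ≈ 0.69315/7.50109e-05 ≈ 9240.6213.
t ≈ 25.3168.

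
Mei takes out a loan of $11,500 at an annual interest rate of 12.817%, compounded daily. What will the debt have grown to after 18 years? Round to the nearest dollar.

$115,469

Growth factor = (1 + 0.12817/365)^6570 ≈ 10.0407823241.
A ≈ 11,500 × 10.0407823241 ≈ 115,468.9967.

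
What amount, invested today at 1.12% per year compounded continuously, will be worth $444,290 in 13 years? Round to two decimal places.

P = A·e^(−rt) = 444,290·e^(−0.1456).
e^(−0.1456) ≈ 0.864503435408, so P ≈ 384,090.2313.

$384,090.23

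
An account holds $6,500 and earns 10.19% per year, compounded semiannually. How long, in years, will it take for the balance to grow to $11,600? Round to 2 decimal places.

(1 + 0.05095)^(2t) = 11,600/6,500 = 1.7846.
2t·ln(1 + 0.05095) = ln(1.7846); 2t = 0.5792/0.0496945 ≈ 11.6553.
t ≈ 5.8276 years.

5.83 years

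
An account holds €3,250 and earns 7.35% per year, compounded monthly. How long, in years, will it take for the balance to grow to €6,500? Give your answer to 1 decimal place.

We need (1 + 0.006125)^(12t) = 2, so 12t = ln 2 / ln 1.006125 ≈ 113.5131.
t ≈ 113.5131/12 = 9.4594 years.

9.5 years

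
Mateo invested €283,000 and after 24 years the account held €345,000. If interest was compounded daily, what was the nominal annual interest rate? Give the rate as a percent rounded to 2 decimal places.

The 8760-period growth factor is 345,000/283,000 = 1.21908.
r/365 = 1.21908^(1/8760) − 1 ≈ 0.0000226141, so r ≈ 365·0.0000226141 = 0.82542%.

0.83%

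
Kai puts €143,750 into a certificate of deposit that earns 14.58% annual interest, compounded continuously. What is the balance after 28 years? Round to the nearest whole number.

A = P·e^(rt) = 143,750·e^(0.1458·28) = 143,750·e^4.0824.
e^4.0824 ≈ 59.28758945283, so A ≈ 8,522,590.9838.

€8,522,591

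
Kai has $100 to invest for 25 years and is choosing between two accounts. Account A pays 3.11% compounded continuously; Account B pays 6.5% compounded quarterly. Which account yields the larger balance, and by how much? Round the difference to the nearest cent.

Account A growth factor: e^(0.0311·25) = e^0.7775 ≈ 2.1760254; balance ≈ 217.6025.
Account B growth factor: (1 + 0.01625)^100 ≈ 5.01251702; balance ≈ 501.2517.
Account B is larger by 283.6492.

Account B, by $283.65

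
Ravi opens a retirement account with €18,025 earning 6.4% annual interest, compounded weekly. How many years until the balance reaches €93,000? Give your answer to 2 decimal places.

25.65 years

(1 + 0.00123077)^(52t) = 93,000/18,025 = 5.1595.
52t·ln(1 + 0.00123077) = ln(5.1595); 52t = 1.6408/0.00123001 ≈ 1334.0026.
t ≈ 25.6539 years.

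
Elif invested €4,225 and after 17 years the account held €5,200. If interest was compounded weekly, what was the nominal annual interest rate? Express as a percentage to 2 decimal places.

The 884-period growth factor is 5,200/4,225 = 1.23077.
r/52 = 1.23077^(1/884) − 1 ≈ 0.000234914, so r ≈ 52·0.000234914 = 1.22155%.

1.22%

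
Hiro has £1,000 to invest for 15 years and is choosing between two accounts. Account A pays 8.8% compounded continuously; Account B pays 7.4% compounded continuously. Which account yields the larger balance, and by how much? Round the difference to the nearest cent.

A: e^(0.088·15) = e^1.32 ≈ 3.743421377, so 1,000 × 3.743421377 ≈ 3,743.4214.
B: e^(0.074·15) = e^1.11 ≈ 3.034358394, so 1,000 × 3.034358394 ≈ 3,034.3584.
Difference ≈ 709.0630 in favor of A.

Account A, by £709.06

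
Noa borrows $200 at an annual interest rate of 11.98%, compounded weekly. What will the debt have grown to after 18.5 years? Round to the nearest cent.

Periodic rate = 11.98%/52 = 0.00230385; periods = 52·18.5 = 962.
A = 200·(1 + 0.1198/52)^962 ≈ 200·9.149972806 ≈ 1,829.9946.

$1,829.99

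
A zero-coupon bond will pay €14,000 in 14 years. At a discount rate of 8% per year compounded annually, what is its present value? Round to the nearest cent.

Growth factor = (1 + 0.08)^14 ≈ 2.9371936243.
P = 14,000/2.9371936243 ≈ 4,766.4546.

€4,766.45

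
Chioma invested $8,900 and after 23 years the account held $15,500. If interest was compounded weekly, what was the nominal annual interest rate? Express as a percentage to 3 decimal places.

2.413%

(1 + r/52)^1196 = 15,500/8,900 = 1.74157.
1 + r/52 = 1.74157^(1/1196) ≈ 1.000464, so r/52 ≈ 0.000463978.
r ≈ 52·0.000463978 = 2.41268%.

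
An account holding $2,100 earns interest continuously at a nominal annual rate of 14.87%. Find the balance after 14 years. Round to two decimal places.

$16,839.67

A = P·e^(rt) = 2,100·e^(0.1487·14) = 2,100·e^2.0818.
e^2.0818 ≈ 8.0188899334, so A ≈ 16,839.6689.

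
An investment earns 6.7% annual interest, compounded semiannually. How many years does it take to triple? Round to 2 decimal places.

(1 + 0.0335)^(2t) = 3.
2t = ln 3 / ln(1 + 0.0335) ≈ 1.0986/0.0329511 ≈ 33.3407.
t ≈ 16.6703.

16.67 years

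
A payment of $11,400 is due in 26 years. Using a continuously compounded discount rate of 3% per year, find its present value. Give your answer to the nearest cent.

$5,225.83

P = A·e^(−rt) = 11,400·e^(−0.78).
e^(−0.78) ≈ 0.45840601131, so P ≈ 5,225.8285.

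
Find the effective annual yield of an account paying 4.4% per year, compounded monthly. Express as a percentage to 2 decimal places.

EAR = (1 + 4.4%/12)^12 − 1 = (1 + 0.00366667)^12 − 1.
(1 + 0.00366667)^12 ≈ 1.044898, so EAR ≈ 4.48983%.

4.49%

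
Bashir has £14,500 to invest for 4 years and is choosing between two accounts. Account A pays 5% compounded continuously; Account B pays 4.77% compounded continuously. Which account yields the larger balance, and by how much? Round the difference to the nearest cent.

Account A growth factor: e^(0.05·4) = e^0.2 ≈ 1.2214027582; balance ≈ 17,710.3400.
Account B growth factor: e^(0.0477·4) = e^0.1908 ≈ 1.2102173844; balance ≈ 17,548.1521.
Account A is larger by 162.1879.

Account A, by £162.19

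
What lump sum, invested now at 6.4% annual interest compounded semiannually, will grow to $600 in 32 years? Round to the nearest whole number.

Growth factor = (1 + 0.032)^64 ≈ 7.50759137.
P = 600/7.50759137 ≈ 79.9191.

$80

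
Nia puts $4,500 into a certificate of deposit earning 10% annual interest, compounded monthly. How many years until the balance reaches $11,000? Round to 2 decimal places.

(1 + 0.00833333)^(12t) = 11,000/4,500 = 2.4444.
12t·ln(1 + 0.00833333) = ln(2.4444); 12t = 0.89382/0.0082988 ≈ 107.7044.
t ≈ 8.9754 years.

8.98 years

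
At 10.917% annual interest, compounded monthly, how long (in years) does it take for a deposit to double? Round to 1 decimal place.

(1 + 0.0090975)^(12t) = 2.
12t = ln 2 / ln(1 + 0.0090975) ≈ 0.69315/0.00905637 ≈ 76.5370.
t ≈ 6.3781.

6.4 years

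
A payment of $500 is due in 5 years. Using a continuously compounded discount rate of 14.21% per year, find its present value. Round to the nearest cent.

$245.70

P = A·e^(−rt) = 500·e^(−0.7105).
e^(−0.7105) ≈ 0.491398437, so P ≈ 245.6992.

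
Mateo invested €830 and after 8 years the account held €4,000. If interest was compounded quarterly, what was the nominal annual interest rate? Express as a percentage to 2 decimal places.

The 32-period growth factor is 4,000/830 = 4.81928.
r/4 = 4.81928^(1/32) − 1 ≈ 0.0503721, so r ≈ 4·0.0503721 = 20.14885%.

20.15%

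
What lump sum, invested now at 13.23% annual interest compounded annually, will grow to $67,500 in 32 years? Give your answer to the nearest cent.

$1,266.30

Annual rate = 13.23% = 0.1323; 32 periods.
P = 67,500/(1 + 0.1323)^32 ≈ 67,500/53.30503515 ≈ 1,266.2969.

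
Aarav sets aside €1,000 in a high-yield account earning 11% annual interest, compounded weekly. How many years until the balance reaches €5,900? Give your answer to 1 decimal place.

16.2 years

(1 + 0.00211538)^(52t) = 5,900/1,000 = 5.9.
52t·ln(1 + 0.00211538) = ln(5.9); 52t = 1.775/0.00211315 ≈ 839.9555.
t ≈ 16.1530 years.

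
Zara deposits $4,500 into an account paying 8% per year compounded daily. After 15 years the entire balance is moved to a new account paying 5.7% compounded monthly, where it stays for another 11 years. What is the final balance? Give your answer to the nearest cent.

After 15 years at 8%: 4,500 × 3.3196803971 ≈ 14,938.5618.
Then 11 years at 5.7%: 14,938.5618 × 1.8692094245 ≈ 27,923.3005.

$27,923.30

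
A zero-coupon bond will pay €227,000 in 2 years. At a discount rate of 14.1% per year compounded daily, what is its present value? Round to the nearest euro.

Periodic rate = 14.1%/365 = 0.000386301; 730 periods.
P = 227,000/(1 + 0.141/365)^730 ≈ 227,000/1.32570652738 ≈ 171,229.4503.

€171,229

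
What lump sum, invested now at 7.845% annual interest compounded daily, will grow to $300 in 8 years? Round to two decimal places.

Periodic rate = 7.845%/365 = 0.000214932; 2920 periods.
P = 300/(1 + 0.07845/365)^2920 ≈ 300/1.87298341 ≈ 160.1723.

$160.17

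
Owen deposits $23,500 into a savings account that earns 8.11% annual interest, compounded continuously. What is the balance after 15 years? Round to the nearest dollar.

$79,321

A = P·e^(rt) = 23,500·e^(0.0811·15) = 23,500·e^1.2165.
e^1.2165 ≈ 3.3753532989, so A ≈ 79,320.8025.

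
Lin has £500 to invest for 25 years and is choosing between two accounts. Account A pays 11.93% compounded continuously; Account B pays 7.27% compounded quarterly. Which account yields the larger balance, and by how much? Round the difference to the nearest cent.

Account A, by £6,840.15

Account A growth factor: e^(0.1193·25) = e^2.9825 ≈ 19.73709776; balance ≈ 9,868.5489.
Account B growth factor: (1 + 0.018175)^100 ≈ 6.056795744; balance ≈ 3,028.3979.
Account A is larger by 6,840.1510.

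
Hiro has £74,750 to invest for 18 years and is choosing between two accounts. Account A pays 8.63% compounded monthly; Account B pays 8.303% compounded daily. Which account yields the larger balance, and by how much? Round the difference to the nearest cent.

Account A, by £18,297.32

Account A growth factor: (1 + 0.0863/12)^216 ≈ 4.70130847793; balance ≈ 351,422.8087.
Account B growth factor: (1 + 0.08303/365)^6570 ≈ 4.45652822139; balance ≈ 333,125.4845.
Account A is larger by 18,297.3242.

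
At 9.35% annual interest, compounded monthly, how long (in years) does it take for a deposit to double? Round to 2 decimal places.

7.44 years

(1 + 0.00779167)^(12t) = 2.
12t = ln 2 / ln(1 + 0.00779167) ≈ 0.69315/0.00776147 ≈ 89.3062.
t ≈ 7.4422.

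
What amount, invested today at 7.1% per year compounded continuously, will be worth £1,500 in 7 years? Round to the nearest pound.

£913

P = A·e^(−rt) = 1,500·e^(−0.497).
e^(−0.497) ≈ 0.6083529838, so P ≈ 912.5295.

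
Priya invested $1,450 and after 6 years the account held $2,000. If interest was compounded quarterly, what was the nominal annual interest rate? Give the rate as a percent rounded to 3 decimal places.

The 24-period growth factor is 2,000/1,450 = 1.37931.
r/4 = 1.37931^(1/24) − 1 ≈ 0.0134895, so r ≈ 4·0.0134895 = 5.39580%.

5.396%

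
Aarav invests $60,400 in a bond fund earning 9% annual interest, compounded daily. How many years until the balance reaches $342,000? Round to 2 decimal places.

(1 + 0.000246575)^(365t) = 342,000/60,400 = 5.6623.
365t·ln(1 + 0.000246575) = ln(5.6623); 365t = 1.7338/0.000246545 ≈ 7032.4768.
t ≈ 19.2671 years.

19.27 years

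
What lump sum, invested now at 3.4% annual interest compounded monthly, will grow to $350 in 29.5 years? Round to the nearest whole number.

$129

Growth factor = (1 + 0.034/12)^354 ≈ 2.7225849.
P = 350/2.7225849 ≈ 128.5543.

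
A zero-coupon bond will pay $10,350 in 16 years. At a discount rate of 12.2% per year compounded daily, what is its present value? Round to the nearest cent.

Growth factor = (1 + 0.122/365)^5840 ≈ 7.0404623872.
P = 10,350/7.0404623872 ≈ 1,470.0739.

$1,470.07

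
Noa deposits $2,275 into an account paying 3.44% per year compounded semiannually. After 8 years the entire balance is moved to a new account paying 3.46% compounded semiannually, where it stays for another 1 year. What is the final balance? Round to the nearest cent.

Phase 1: 2,275·(1 + 0.0172)^16 ≈ 2,988.7048.
Phase 2: 2,988.7048·(1 + 0.0173)^2 ≈ 3,093.0085.

$3,093.01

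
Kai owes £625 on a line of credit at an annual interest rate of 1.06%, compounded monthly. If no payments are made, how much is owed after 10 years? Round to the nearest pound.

£695

Growth factor = (1 + 0.0106/12)^120 ≈ 1.11176986.
A ≈ 625 × 1.11176986 ≈ 694.8562.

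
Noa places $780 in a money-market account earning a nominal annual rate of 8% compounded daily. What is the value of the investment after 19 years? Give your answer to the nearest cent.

$3,565.74

Periodic rate = 8%/365 = 0.000219178; periods = 365·19 = 6935.
A = 780·(1 + 0.08/365)^6935 ≈ 780·4.57146375 ≈ 3,565.7417.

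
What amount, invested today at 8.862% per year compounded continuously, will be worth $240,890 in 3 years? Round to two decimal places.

P = A·e^(−rt) = 240,890·e^(−0.26586).
e^(−0.26586) ≈ 0.76654643649, so P ≈ 184,653.3711.

$184,653.37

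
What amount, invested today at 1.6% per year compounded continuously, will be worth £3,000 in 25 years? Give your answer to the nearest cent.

P = A·e^(−rt) = 3,000·e^(−0.4).
e^(−0.4) ≈ 0.670320046, so P ≈ 2,010.9601.

£2,010.96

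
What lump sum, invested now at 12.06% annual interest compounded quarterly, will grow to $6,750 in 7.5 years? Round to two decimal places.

Periodic rate = 12.06%/4 = 0.03015; 30 periods.
P = 6,750/(1 + 0.03015)^30 ≈ 6,750/2.43788944 ≈ 2,768.7884.

$2,768.79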